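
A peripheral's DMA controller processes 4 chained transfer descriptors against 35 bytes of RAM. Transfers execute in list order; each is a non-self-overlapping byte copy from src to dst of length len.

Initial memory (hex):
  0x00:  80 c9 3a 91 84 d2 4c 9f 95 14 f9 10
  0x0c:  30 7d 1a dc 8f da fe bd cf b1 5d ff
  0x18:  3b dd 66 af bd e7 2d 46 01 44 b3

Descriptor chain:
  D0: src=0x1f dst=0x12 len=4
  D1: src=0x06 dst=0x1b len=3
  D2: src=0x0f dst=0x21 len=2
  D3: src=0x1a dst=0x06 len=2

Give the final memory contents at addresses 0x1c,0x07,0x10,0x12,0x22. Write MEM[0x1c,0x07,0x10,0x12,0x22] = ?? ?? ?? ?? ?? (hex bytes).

MEM[0x1c,0x07,0x10,0x12,0x22] = 9f 4c 8f 46 8f

  after D0: wrote 4B at 0x12 = 460144b3
  after D1: wrote 3B at 0x1b = 4c9f95
  after D2: wrote 2B at 0x21 = dc8f
  after D3: wrote 2B at 0x06 = 664c
query mem[0x1c]=0x9f, mem[0x07]=0x4c, mem[0x10]=0x8f, mem[0x12]=0x46, mem[0x22]=0x8f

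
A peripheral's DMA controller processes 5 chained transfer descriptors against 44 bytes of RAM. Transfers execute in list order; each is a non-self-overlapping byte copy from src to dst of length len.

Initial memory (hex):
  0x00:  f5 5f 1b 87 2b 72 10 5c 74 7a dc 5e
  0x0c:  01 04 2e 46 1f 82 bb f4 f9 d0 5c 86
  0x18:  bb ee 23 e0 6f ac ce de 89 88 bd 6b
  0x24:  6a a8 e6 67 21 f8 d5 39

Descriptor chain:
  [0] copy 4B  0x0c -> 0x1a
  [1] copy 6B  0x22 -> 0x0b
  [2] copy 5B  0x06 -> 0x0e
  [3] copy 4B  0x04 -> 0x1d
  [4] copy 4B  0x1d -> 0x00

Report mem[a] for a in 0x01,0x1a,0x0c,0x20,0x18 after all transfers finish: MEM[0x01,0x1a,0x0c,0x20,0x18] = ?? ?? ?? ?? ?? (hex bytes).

  after D0: wrote 4B at 0x1a = 01042e46
  after D1: wrote 6B at 0x0b = bd6b6aa8e667
  after D2: wrote 5B at 0x0e = 105c747adc
  after D3: wrote 4B at 0x1d = 2b72105c
  after D4: wrote 4B at 0x00 = 2b72105c
query mem[0x01]=0x72, mem[0x1a]=0x01, mem[0x0c]=0x6b, mem[0x20]=0x5c, mem[0x18]=0xbb

MEM[0x01,0x1a,0x0c,0x20,0x18] = 72 01 6b 5c bb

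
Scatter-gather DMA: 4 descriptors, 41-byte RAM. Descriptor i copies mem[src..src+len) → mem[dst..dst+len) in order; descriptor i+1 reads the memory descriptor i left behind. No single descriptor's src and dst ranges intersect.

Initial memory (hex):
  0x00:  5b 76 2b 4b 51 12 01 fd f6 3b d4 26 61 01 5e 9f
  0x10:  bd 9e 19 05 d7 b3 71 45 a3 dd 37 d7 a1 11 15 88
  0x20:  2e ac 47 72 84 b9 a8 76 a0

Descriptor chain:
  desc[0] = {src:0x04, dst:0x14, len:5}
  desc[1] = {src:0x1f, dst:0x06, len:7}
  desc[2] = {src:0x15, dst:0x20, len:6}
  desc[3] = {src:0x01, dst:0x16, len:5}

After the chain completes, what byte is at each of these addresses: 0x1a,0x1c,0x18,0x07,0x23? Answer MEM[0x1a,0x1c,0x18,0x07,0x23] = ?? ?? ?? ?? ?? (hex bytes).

MEM[0x1a,0x1c,0x18,0x07,0x23] = 12 a1 4b 2e f6

[0] 0x04->0x14 len=5 : 51 12 01 fd f6
[1] 0x1f->0x06 len=7 : 88 2e ac 47 72 84 b9
[2] 0x15->0x20 len=6 : 12 01 fd f6 dd 37
[3] 0x01->0x16 len=5 : 76 2b 4b 51 12
query mem[0x1a]=0x12, mem[0x1c]=0xa1, mem[0x18]=0x4b, mem[0x07]=0x2e, mem[0x23]=0xf6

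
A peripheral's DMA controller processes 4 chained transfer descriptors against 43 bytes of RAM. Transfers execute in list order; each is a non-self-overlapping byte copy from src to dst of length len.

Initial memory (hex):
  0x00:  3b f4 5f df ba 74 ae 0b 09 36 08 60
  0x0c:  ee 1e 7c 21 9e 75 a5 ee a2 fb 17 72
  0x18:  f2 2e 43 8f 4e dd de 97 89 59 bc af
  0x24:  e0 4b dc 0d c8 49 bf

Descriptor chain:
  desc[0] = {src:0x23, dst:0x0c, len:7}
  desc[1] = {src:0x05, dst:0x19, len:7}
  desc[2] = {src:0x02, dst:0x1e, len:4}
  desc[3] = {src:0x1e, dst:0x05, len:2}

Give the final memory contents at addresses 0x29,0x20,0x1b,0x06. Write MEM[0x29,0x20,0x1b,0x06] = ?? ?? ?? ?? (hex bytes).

D0: mem[0x0c..0x12] <- [af e0 4b dc 0d c8 49]
D1: mem[0x19..0x1f] <- [74 ae 0b 09 36 08 60]
D2: mem[0x1e..0x21] <- [5f df ba 74]
D3: mem[0x05..0x06] <- [5f df]
query mem[0x29]=0x49, mem[0x20]=0xba, mem[0x1b]=0x0b, mem[0x06]=0xdf

MEM[0x29,0x20,0x1b,0x06] = 49 ba 0b df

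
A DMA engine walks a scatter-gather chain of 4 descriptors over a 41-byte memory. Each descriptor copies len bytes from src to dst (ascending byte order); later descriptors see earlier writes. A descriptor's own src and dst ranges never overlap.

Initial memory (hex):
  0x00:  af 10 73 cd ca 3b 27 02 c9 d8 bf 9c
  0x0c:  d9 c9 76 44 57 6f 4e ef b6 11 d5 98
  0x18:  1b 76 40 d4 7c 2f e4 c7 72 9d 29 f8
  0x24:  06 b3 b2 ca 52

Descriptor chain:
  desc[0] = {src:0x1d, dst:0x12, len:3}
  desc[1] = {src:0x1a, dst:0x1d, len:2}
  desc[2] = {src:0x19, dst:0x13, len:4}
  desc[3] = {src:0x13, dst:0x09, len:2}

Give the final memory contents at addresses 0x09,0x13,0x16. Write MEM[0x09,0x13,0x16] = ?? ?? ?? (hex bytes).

D0: mem[0x12..0x14] <- [2f e4 c7]
D1: mem[0x1d..0x1e] <- [40 d4]
D2: mem[0x13..0x16] <- [76 40 d4 7c]
D3: mem[0x09..0x0a] <- [76 40]
query mem[0x09]=0x76, mem[0x13]=0x76, mem[0x16]=0x7c

MEM[0x09,0x13,0x16] = 76 76 7c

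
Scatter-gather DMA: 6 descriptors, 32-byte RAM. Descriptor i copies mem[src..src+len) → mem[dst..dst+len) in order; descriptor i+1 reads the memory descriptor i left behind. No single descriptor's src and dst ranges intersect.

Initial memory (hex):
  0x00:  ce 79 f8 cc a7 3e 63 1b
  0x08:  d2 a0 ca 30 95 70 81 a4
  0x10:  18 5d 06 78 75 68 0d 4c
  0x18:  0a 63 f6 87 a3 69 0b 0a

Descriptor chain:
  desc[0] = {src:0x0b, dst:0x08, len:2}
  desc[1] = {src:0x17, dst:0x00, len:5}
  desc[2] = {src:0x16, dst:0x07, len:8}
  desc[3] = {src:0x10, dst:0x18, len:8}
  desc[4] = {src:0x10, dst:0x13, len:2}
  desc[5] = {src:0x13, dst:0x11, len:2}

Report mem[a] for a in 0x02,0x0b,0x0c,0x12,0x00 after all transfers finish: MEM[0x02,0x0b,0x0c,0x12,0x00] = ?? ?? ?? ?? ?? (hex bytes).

  after D0: wrote 2B at 0x08 = 3095
  after D1: wrote 5B at 0x00 = 4c0a63f687
  after D2: wrote 8B at 0x07 = 0d4c0a63f687a369
  after D3: wrote 8B at 0x18 = 185d067875680d4c
  after D4: wrote 2B at 0x13 = 185d
  after D5: wrote 2B at 0x11 = 185d
query mem[0x02]=0x63, mem[0x0b]=0xf6, mem[0x0c]=0x87, mem[0x12]=0x5d, mem[0x00]=0x4c

MEM[0x02,0x0b,0x0c,0x12,0x00] = 63 f6 87 5d 4c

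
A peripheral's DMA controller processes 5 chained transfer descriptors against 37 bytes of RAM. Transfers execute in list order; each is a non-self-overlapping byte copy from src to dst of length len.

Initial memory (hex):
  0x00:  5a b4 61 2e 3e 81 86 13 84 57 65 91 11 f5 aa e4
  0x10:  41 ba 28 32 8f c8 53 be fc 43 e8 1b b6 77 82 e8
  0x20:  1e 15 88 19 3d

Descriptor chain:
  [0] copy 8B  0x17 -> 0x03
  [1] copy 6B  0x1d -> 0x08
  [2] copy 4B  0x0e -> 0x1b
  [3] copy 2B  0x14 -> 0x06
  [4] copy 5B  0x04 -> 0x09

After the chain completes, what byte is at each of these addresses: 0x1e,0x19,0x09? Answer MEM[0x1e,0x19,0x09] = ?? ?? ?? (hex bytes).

MEM[0x1e,0x19,0x09] = ba 43 fc

D0: mem[0x03..0x0a] <- [be fc 43 e8 1b b6 77 82]
D1: mem[0x08..0x0d] <- [77 82 e8 1e 15 88]
D2: mem[0x1b..0x1e] <- [aa e4 41 ba]
D3: mem[0x06..0x07] <- [8f c8]
D4: mem[0x09..0x0d] <- [fc 43 8f c8 77]
query mem[0x1e]=0xba, mem[0x19]=0x43, mem[0x09]=0xfc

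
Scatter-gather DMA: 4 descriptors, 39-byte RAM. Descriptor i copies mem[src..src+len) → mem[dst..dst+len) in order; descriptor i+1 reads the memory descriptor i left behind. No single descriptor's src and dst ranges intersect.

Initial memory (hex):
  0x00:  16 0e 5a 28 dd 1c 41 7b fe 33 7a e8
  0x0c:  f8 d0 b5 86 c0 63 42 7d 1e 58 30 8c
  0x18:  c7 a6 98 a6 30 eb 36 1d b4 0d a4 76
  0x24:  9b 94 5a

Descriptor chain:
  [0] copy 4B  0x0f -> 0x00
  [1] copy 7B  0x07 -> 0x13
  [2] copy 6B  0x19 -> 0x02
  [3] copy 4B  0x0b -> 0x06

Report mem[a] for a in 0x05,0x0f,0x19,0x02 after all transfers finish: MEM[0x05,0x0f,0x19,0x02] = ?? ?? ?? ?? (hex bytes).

MEM[0x05,0x0f,0x19,0x02] = 30 86 d0 d0

  after D0: wrote 4B at 0x00 = 86c06342
  after D1: wrote 7B at 0x13 = 7bfe337ae8f8d0
  after D2: wrote 6B at 0x02 = d098a630eb36
  after D3: wrote 4B at 0x06 = e8f8d0b5
query mem[0x05]=0x30, mem[0x0f]=0x86, mem[0x19]=0xd0, mem[0x02]=0xd0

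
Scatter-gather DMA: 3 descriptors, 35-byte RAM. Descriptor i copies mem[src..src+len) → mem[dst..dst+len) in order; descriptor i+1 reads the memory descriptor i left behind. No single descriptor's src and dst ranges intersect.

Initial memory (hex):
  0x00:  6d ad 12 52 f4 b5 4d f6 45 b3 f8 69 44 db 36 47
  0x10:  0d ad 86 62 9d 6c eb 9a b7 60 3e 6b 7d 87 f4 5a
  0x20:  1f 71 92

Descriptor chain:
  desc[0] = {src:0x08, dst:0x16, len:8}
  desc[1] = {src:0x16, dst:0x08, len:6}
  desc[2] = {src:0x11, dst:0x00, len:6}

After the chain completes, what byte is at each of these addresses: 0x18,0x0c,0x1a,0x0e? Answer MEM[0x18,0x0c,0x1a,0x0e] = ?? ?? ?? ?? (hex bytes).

[0] 0x08->0x16 len=8 : 45 b3 f8 69 44 db 36 47
[1] 0x16->0x08 len=6 : 45 b3 f8 69 44 db
[2] 0x11->0x00 len=6 : ad 86 62 9d 6c 45
query mem[0x18]=0xf8, mem[0x0c]=0x44, mem[0x1a]=0x44, mem[0x0e]=0x36

MEM[0x18,0x0c,0x1a,0x0e] = f8 44 44 36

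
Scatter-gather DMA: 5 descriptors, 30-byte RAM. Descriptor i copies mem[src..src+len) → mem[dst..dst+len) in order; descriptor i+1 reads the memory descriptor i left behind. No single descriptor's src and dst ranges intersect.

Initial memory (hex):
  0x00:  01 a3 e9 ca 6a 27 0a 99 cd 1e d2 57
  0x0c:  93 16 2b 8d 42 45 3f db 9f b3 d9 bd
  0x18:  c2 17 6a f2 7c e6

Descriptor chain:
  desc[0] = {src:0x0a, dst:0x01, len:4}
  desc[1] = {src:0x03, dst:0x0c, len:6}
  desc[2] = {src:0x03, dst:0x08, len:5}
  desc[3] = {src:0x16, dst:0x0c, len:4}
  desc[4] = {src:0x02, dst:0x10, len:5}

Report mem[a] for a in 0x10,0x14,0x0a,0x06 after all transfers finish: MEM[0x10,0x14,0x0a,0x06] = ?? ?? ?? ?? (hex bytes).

MEM[0x10,0x14,0x0a,0x06] = 57 0a 27 0a

[0] 0x0a->0x01 len=4 : d2 57 93 16
[1] 0x03->0x0c len=6 : 93 16 27 0a 99 cd
[2] 0x03->0x08 len=5 : 93 16 27 0a 99
[3] 0x16->0x0c len=4 : d9 bd c2 17
[4] 0x02->0x10 len=5 : 57 93 16 27 0a
query mem[0x10]=0x57, mem[0x14]=0x0a, mem[0x0a]=0x27, mem[0x06]=0x0a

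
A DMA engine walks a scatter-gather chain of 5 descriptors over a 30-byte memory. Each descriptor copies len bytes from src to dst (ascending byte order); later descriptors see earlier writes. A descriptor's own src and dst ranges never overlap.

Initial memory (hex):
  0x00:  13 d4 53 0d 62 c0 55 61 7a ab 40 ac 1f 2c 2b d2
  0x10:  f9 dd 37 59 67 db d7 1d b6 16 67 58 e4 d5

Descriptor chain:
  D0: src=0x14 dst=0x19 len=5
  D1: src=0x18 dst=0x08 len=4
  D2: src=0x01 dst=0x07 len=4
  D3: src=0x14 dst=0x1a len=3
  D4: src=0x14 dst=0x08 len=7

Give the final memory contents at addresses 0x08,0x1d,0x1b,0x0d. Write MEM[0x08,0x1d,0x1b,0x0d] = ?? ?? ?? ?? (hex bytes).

D0: mem[0x19..0x1d] <- [67 db d7 1d b6]
D1: mem[0x08..0x0b] <- [b6 67 db d7]
D2: mem[0x07..0x0a] <- [d4 53 0d 62]
D3: mem[0x1a..0x1c] <- [67 db d7]
D4: mem[0x08..0x0e] <- [67 db d7 1d b6 67 67]
query mem[0x08]=0x67, mem[0x1d]=0xb6, mem[0x1b]=0xdb, mem[0x0d]=0x67

MEM[0x08,0x1d,0x1b,0x0d] = 67 b6 db 67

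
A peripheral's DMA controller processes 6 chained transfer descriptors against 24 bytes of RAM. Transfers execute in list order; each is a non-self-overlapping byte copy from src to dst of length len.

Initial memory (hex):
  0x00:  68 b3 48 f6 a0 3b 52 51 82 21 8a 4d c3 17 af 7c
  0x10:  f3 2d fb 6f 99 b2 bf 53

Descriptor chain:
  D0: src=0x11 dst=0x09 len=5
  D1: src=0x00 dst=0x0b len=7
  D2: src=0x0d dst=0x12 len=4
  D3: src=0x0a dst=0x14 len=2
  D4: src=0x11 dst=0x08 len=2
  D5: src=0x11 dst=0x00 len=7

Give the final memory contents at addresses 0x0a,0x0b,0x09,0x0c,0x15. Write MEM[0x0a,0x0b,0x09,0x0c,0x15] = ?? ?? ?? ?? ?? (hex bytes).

MEM[0x0a,0x0b,0x09,0x0c,0x15] = fb 68 48 b3 68

  after D0: wrote 5B at 0x09 = 2dfb6f99b2
  after D1: wrote 7B at 0x0b = 68b348f6a03b52
  after D2: wrote 4B at 0x12 = 48f6a03b
  after D3: wrote 2B at 0x14 = fb68
  after D4: wrote 2B at 0x08 = 5248
  after D5: wrote 7B at 0x00 = 5248f6fb68bf53
query mem[0x0a]=0xfb, mem[0x0b]=0x68, mem[0x09]=0x48, mem[0x0c]=0xb3, mem[0x15]=0x68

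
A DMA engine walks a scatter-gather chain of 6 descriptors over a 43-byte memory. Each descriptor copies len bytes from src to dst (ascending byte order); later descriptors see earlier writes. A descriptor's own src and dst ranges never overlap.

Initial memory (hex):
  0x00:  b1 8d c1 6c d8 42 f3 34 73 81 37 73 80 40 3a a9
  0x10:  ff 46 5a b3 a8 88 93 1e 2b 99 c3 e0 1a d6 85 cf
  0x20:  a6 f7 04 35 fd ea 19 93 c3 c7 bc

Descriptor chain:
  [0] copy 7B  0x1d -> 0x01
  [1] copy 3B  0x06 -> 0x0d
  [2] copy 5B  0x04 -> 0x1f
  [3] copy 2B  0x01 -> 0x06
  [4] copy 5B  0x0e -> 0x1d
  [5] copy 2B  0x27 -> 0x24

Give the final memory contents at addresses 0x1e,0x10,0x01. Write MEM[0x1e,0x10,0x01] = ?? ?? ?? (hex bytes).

#0 dst[0x01+7] := {0xd6,0x85,0xcf,0xa6,0xf7,0x04,0x35}
#1 dst[0x0d+3] := {0x04,0x35,0x73}
#2 dst[0x1f+5] := {0xa6,0xf7,0x04,0x35,0x73}
#3 dst[0x06+2] := {0xd6,0x85}
#4 dst[0x1d+5] := {0x35,0x73,0xff,0x46,0x5a}
#5 dst[0x24+2] := {0x93,0xc3}
query mem[0x1e]=0x73, mem[0x10]=0xff, mem[0x01]=0xd6

MEM[0x1e,0x10,0x01] = 73 ff d6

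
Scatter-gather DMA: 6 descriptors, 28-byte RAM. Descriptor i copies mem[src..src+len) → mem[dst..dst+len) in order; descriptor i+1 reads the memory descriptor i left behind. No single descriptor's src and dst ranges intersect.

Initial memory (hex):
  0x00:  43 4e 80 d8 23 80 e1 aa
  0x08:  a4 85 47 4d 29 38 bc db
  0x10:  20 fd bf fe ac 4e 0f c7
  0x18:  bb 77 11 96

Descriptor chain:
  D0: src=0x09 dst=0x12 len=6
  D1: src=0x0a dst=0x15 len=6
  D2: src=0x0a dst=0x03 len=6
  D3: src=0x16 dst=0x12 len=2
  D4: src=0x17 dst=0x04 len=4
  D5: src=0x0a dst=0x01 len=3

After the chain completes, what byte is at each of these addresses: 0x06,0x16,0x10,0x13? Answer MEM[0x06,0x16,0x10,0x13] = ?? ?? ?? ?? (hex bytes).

[0] 0x09->0x12 len=6 : 85 47 4d 29 38 bc
[1] 0x0a->0x15 len=6 : 47 4d 29 38 bc db
[2] 0x0a->0x03 len=6 : 47 4d 29 38 bc db
[3] 0x16->0x12 len=2 : 4d 29
[4] 0x17->0x04 len=4 : 29 38 bc db
[5] 0x0a->0x01 len=3 : 47 4d 29
query mem[0x06]=0xbc, mem[0x16]=0x4d, mem[0x10]=0x20, mem[0x13]=0x29

MEM[0x06,0x16,0x10,0x13] = bc 4d 20 29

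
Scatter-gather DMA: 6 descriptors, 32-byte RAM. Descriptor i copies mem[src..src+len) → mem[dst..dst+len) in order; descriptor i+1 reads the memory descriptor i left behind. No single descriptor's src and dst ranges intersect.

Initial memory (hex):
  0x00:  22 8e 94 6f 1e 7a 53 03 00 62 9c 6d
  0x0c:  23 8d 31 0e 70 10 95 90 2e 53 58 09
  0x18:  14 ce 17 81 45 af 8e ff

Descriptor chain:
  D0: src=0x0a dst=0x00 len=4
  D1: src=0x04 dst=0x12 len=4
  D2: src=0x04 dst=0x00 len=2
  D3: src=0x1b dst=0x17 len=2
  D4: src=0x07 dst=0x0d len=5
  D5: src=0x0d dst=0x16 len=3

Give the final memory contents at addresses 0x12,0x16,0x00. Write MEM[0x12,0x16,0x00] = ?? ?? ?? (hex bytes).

  after D0: wrote 4B at 0x00 = 9c6d238d
  after D1: wrote 4B at 0x12 = 1e7a5303
  after D2: wrote 2B at 0x00 = 1e7a
  after D3: wrote 2B at 0x17 = 8145
  after D4: wrote 5B at 0x0d = 0300629c6d
  after D5: wrote 3B at 0x16 = 030062
query mem[0x12]=0x1e, mem[0x16]=0x03, mem[0x00]=0x1e

MEM[0x12,0x16,0x00] = 1e 03 1e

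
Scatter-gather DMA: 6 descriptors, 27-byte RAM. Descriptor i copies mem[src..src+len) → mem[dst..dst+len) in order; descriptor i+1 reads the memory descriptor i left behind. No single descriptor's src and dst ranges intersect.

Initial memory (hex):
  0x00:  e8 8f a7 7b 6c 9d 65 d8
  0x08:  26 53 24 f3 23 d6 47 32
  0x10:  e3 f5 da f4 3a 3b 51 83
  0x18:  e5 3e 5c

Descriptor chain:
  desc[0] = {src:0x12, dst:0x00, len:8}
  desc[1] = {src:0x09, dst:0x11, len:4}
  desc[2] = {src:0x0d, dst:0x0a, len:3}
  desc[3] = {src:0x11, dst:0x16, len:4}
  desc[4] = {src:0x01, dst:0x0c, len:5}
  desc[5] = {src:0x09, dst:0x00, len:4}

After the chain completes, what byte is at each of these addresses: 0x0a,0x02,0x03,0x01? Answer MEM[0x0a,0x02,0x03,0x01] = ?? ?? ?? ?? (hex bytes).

  after D0: wrote 8B at 0x00 = daf43a3b5183e53e
  after D1: wrote 4B at 0x11 = 5324f323
  after D2: wrote 3B at 0x0a = d64732
  after D3: wrote 4B at 0x16 = 5324f323
  after D4: wrote 5B at 0x0c = f43a3b5183
  after D5: wrote 4B at 0x00 = 53d647f4
query mem[0x0a]=0xd6, mem[0x02]=0x47, mem[0x03]=0xf4, mem[0x01]=0xd6

MEM[0x0a,0x02,0x03,0x01] = d6 47 f4 d6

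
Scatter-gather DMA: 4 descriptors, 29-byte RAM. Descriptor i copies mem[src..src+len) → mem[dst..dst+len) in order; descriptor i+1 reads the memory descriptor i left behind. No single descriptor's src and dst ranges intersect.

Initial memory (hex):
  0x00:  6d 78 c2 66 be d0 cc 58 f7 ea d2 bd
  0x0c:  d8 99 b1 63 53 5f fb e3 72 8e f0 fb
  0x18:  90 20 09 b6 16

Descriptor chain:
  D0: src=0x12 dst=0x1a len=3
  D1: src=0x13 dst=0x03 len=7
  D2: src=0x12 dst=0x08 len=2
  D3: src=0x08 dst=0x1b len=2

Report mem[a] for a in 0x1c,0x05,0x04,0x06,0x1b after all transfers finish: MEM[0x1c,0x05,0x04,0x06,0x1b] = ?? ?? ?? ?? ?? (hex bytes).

D0: mem[0x1a..0x1c] <- [fb e3 72]
D1: mem[0x03..0x09] <- [e3 72 8e f0 fb 90 20]
D2: mem[0x08..0x09] <- [fb e3]
D3: mem[0x1b..0x1c] <- [fb e3]
query mem[0x1c]=0xe3, mem[0x05]=0x8e, mem[0x04]=0x72, mem[0x06]=0xf0, mem[0x1b]=0xfb

MEM[0x1c,0x05,0x04,0x06,0x1b] = e3 8e 72 f0 fb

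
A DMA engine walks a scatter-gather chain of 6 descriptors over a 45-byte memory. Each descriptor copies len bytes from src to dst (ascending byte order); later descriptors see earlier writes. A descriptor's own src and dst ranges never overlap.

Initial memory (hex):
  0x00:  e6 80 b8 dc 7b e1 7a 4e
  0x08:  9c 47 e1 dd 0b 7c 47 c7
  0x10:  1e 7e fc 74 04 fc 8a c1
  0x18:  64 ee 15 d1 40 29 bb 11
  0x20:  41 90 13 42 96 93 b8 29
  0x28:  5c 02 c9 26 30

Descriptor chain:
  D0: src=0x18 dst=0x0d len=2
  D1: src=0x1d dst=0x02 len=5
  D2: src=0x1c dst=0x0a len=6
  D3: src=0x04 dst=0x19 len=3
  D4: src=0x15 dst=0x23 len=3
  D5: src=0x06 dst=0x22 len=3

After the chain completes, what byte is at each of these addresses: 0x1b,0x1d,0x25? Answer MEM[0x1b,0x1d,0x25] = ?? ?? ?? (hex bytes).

MEM[0x1b,0x1d,0x25] = 90 29 c1

  after D0: wrote 2B at 0x0d = 64ee
  after D1: wrote 5B at 0x02 = 29bb114190
  after D2: wrote 6B at 0x0a = 4029bb114190
  after D3: wrote 3B at 0x19 = 114190
  after D4: wrote 3B at 0x23 = fc8ac1
  after D5: wrote 3B at 0x22 = 904e9c
query mem[0x1b]=0x90, mem[0x1d]=0x29, mem[0x25]=0xc1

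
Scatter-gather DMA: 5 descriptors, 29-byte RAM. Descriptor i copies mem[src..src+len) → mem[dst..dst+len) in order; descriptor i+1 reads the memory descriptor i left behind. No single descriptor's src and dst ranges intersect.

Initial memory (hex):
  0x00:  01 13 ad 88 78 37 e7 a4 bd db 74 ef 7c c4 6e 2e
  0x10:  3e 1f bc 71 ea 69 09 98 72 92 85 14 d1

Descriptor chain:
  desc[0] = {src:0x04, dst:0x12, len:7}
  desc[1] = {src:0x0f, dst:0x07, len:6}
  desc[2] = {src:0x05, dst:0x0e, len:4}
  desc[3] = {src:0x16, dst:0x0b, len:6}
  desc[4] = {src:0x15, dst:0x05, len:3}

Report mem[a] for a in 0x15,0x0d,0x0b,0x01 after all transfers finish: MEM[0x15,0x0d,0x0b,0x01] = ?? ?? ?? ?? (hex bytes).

MEM[0x15,0x0d,0x0b,0x01] = a4 74 bd 13

[0] 0x04->0x12 len=7 : 78 37 e7 a4 bd db 74
[1] 0x0f->0x07 len=6 : 2e 3e 1f 78 37 e7
[2] 0x05->0x0e len=4 : 37 e7 2e 3e
[3] 0x16->0x0b len=6 : bd db 74 92 85 14
[4] 0x15->0x05 len=3 : a4 bd db
query mem[0x15]=0xa4, mem[0x0d]=0x74, mem[0x0b]=0xbd, mem[0x01]=0x13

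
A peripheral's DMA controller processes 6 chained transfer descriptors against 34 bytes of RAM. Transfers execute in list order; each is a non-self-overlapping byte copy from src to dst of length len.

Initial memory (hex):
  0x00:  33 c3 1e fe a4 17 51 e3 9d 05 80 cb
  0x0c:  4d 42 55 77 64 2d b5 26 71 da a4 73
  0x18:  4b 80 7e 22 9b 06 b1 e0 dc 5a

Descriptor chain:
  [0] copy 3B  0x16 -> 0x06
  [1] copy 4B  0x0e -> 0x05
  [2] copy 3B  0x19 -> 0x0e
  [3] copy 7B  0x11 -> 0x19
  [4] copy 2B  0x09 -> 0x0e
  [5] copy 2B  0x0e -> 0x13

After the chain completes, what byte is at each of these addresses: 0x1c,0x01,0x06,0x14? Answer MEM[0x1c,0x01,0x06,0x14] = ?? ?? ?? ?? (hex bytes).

MEM[0x1c,0x01,0x06,0x14] = 71 c3 77 80

D0: mem[0x06..0x08] <- [a4 73 4b]
D1: mem[0x05..0x08] <- [55 77 64 2d]
D2: mem[0x0e..0x10] <- [80 7e 22]
D3: mem[0x19..0x1f] <- [2d b5 26 71 da a4 73]
D4: mem[0x0e..0x0f] <- [05 80]
D5: mem[0x13..0x14] <- [05 80]
query mem[0x1c]=0x71, mem[0x01]=0xc3, mem[0x06]=0x77, mem[0x14]=0x80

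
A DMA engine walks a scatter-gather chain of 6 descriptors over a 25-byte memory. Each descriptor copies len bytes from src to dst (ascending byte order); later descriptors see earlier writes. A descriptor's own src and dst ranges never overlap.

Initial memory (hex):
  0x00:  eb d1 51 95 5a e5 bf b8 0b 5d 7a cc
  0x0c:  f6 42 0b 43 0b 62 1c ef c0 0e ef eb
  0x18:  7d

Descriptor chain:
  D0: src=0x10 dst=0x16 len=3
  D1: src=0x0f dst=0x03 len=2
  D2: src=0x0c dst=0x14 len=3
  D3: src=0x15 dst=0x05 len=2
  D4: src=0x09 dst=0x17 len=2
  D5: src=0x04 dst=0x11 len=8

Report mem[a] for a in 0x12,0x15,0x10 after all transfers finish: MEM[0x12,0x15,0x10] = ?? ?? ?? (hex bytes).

  after D0: wrote 3B at 0x16 = 0b621c
  after D1: wrote 2B at 0x03 = 430b
  after D2: wrote 3B at 0x14 = f6420b
  after D3: wrote 2B at 0x05 = 420b
  after D4: wrote 2B at 0x17 = 5d7a
  after D5: wrote 8B at 0x11 = 0b420bb80b5d7acc
query mem[0x12]=0x42, mem[0x15]=0x0b, mem[0x10]=0x0b

MEM[0x12,0x15,0x10] = 42 0b 0b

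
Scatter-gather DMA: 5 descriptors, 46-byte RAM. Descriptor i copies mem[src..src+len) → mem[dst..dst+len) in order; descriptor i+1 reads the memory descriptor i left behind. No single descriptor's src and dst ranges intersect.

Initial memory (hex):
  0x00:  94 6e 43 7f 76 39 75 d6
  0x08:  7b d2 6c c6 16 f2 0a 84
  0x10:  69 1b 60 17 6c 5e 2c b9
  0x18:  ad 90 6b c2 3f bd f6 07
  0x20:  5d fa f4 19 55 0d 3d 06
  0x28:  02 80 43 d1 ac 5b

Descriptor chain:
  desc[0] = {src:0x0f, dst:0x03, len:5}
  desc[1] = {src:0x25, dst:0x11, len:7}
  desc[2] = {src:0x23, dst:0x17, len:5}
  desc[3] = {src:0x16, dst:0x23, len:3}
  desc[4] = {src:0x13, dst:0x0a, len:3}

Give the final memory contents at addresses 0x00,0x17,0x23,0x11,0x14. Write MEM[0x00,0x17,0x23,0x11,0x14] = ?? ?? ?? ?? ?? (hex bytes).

MEM[0x00,0x17,0x23,0x11,0x14] = 94 19 43 0d 02

#0 dst[0x03+5] := {0x84,0x69,0x1b,0x60,0x17}
#1 dst[0x11+7] := {0x0d,0x3d,0x06,0x02,0x80,0x43,0xd1}
#2 dst[0x17+5] := {0x19,0x55,0x0d,0x3d,0x06}
#3 dst[0x23+3] := {0x43,0x19,0x55}
#4 dst[0x0a+3] := {0x06,0x02,0x80}
query mem[0x00]=0x94, mem[0x17]=0x19, mem[0x23]=0x43, mem[0x11]=0x0d, mem[0x14]=0x02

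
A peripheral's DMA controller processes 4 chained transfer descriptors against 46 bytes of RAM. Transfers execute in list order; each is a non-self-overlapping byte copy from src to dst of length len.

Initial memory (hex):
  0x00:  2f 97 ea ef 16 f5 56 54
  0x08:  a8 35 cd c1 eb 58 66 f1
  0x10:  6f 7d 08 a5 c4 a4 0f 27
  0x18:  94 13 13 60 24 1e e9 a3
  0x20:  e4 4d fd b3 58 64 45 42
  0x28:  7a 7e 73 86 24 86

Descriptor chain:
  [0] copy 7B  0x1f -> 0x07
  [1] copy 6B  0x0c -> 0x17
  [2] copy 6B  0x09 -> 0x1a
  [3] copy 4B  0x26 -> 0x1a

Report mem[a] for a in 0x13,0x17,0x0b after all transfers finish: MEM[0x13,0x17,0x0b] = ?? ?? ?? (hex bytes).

#0 dst[0x07+7] := {0xa3,0xe4,0x4d,0xfd,0xb3,0x58,0x64}
#1 dst[0x17+6] := {0x58,0x64,0x66,0xf1,0x6f,0x7d}
#2 dst[0x1a+6] := {0x4d,0xfd,0xb3,0x58,0x64,0x66}
#3 dst[0x1a+4] := {0x45,0x42,0x7a,0x7e}
query mem[0x13]=0xa5, mem[0x17]=0x58, mem[0x0b]=0xb3

MEM[0x13,0x17,0x0b] = a5 58 b3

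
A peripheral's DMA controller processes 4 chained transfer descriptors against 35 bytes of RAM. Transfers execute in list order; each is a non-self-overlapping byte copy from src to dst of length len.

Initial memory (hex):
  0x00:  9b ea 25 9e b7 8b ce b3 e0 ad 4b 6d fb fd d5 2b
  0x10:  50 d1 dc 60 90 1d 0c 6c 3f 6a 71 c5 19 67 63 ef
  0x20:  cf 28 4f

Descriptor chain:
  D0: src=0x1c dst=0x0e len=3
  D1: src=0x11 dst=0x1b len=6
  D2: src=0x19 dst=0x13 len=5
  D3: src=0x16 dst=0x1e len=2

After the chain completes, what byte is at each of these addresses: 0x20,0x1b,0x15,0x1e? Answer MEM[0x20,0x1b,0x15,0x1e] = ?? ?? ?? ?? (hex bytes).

MEM[0x20,0x1b,0x15,0x1e] = 0c d1 d1 dc

#0 dst[0x0e+3] := {0x19,0x67,0x63}
#1 dst[0x1b+6] := {0xd1,0xdc,0x60,0x90,0x1d,0x0c}
#2 dst[0x13+5] := {0x6a,0x71,0xd1,0xdc,0x60}
#3 dst[0x1e+2] := {0xdc,0x60}
query mem[0x20]=0x0c, mem[0x1b]=0xd1, mem[0x15]=0xd1, mem[0x1e]=0xdc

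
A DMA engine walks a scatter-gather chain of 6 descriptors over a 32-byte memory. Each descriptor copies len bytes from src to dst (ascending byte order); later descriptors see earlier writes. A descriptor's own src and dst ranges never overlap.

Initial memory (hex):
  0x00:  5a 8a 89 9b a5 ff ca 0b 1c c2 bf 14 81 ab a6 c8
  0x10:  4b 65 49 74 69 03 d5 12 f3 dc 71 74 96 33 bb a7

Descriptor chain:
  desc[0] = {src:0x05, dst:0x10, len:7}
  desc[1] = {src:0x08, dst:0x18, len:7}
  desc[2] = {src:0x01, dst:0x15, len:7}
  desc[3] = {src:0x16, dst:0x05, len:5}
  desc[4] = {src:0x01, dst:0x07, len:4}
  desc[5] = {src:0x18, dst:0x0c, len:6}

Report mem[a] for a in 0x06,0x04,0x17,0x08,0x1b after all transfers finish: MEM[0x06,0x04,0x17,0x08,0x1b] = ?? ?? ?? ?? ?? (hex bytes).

  after D0: wrote 7B at 0x10 = ffca0b1cc2bf14
  after D1: wrote 7B at 0x18 = 1cc2bf1481aba6
  after D2: wrote 7B at 0x15 = 8a899ba5ffca0b
  after D3: wrote 5B at 0x05 = 899ba5ffca
  after D4: wrote 4B at 0x07 = 8a899ba5
  after D5: wrote 6B at 0x0c = a5ffca0b81ab
query mem[0x06]=0x9b, mem[0x04]=0xa5, mem[0x17]=0x9b, mem[0x08]=0x89, mem[0x1b]=0x0b

MEM[0x06,0x04,0x17,0x08,0x1b] = 9b a5 9b 89 0b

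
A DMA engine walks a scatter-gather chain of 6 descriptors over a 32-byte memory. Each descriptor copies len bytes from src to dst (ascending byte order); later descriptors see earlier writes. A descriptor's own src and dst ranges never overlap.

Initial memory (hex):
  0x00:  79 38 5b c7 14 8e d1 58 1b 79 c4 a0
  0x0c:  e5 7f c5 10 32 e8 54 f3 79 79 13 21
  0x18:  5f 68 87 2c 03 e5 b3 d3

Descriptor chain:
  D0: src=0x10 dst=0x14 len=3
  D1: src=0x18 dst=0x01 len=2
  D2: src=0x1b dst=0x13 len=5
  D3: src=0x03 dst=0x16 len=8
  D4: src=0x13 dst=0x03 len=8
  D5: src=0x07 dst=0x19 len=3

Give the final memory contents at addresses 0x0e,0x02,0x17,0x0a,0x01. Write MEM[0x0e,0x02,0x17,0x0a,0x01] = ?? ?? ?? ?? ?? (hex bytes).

  after D0: wrote 3B at 0x14 = 32e854
  after D1: wrote 2B at 0x01 = 5f68
  after D2: wrote 5B at 0x13 = 2c03e5b3d3
  after D3: wrote 8B at 0x16 = c7148ed1581b79c4
  after D4: wrote 8B at 0x03 = 2c03e5c7148ed158
  after D5: wrote 3B at 0x19 = 148ed1
query mem[0x0e]=0xc5, mem[0x02]=0x68, mem[0x17]=0x14, mem[0x0a]=0x58, mem[0x01]=0x5f

MEM[0x0e,0x02,0x17,0x0a,0x01] = c5 68 14 58 5f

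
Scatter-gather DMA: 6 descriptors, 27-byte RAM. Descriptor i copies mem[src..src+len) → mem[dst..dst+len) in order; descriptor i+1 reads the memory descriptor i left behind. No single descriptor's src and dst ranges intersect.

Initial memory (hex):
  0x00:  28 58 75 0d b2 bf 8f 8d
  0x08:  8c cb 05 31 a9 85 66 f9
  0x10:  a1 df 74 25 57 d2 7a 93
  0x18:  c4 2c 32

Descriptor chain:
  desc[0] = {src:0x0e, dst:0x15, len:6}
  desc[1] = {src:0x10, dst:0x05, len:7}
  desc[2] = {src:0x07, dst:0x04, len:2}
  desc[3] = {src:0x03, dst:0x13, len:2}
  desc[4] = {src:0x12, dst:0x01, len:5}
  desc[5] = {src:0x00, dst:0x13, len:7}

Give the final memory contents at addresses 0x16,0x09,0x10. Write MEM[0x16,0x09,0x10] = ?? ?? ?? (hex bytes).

MEM[0x16,0x09,0x10] = 74 57 a1

  after D0: wrote 6B at 0x15 = 66f9a1df7425
  after D1: wrote 7B at 0x05 = a1df74255766f9
  after D2: wrote 2B at 0x04 = 7425
  after D3: wrote 2B at 0x13 = 0d74
  after D4: wrote 5B at 0x01 = 740d7466f9
  after D5: wrote 7B at 0x13 = 28740d7466f9df
query mem[0x16]=0x74, mem[0x09]=0x57, mem[0x10]=0xa1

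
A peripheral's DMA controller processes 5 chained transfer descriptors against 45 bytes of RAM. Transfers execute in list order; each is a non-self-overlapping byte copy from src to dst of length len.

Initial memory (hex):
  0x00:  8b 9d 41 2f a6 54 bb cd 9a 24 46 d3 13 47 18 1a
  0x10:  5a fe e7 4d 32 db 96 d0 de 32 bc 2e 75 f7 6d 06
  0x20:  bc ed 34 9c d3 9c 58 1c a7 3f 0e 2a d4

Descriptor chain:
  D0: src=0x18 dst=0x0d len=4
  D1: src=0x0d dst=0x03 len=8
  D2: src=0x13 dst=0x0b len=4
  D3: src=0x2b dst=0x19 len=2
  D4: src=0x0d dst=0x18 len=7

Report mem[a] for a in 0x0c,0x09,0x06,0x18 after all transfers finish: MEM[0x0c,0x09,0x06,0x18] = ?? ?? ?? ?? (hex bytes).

MEM[0x0c,0x09,0x06,0x18] = 32 4d 2e db

  after D0: wrote 4B at 0x0d = de32bc2e
  after D1: wrote 8B at 0x03 = de32bc2efee74d32
  after D2: wrote 4B at 0x0b = 4d32db96
  after D3: wrote 2B at 0x19 = 2ad4
  after D4: wrote 7B at 0x18 = db96bc2efee74d
query mem[0x0c]=0x32, mem[0x09]=0x4d, mem[0x06]=0x2e, mem[0x18]=0xdb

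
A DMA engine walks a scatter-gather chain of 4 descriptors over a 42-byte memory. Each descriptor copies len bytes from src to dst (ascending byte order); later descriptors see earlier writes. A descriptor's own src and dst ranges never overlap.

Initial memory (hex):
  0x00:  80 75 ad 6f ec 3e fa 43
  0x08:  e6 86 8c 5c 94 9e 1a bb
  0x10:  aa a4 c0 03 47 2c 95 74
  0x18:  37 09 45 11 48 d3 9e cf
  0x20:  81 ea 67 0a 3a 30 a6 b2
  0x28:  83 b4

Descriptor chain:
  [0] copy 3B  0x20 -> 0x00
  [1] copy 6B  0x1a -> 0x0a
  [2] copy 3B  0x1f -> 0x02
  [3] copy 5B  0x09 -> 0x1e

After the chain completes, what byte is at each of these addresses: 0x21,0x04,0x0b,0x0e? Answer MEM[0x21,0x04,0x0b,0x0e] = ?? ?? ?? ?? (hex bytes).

#0 dst[0x00+3] := {0x81,0xea,0x67}
#1 dst[0x0a+6] := {0x45,0x11,0x48,0xd3,0x9e,0xcf}
#2 dst[0x02+3] := {0xcf,0x81,0xea}
#3 dst[0x1e+5] := {0x86,0x45,0x11,0x48,0xd3}
query mem[0x21]=0x48, mem[0x04]=0xea, mem[0x0b]=0x11, mem[0x0e]=0x9e

MEM[0x21,0x04,0x0b,0x0e] = 48 ea 11 9e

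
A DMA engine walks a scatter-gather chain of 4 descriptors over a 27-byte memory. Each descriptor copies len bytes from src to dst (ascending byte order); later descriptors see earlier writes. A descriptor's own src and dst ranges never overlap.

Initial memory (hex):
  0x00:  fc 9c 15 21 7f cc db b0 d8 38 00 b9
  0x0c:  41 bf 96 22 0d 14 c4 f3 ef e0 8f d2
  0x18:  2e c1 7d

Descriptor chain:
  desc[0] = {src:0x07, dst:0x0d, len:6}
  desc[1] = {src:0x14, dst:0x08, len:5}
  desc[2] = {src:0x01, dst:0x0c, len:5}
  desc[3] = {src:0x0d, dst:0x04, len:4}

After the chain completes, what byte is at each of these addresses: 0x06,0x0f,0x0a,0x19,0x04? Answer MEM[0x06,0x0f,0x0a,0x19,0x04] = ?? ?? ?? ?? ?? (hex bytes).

MEM[0x06,0x0f,0x0a,0x19,0x04] = 7f 7f 8f c1 15

#0 dst[0x0d+6] := {0xb0,0xd8,0x38,0x00,0xb9,0x41}
#1 dst[0x08+5] := {0xef,0xe0,0x8f,0xd2,0x2e}
#2 dst[0x0c+5] := {0x9c,0x15,0x21,0x7f,0xcc}
#3 dst[0x04+4] := {0x15,0x21,0x7f,0xcc}
query mem[0x06]=0x7f, mem[0x0f]=0x7f, mem[0x0a]=0x8f, mem[0x19]=0xc1, mem[0x04]=0x15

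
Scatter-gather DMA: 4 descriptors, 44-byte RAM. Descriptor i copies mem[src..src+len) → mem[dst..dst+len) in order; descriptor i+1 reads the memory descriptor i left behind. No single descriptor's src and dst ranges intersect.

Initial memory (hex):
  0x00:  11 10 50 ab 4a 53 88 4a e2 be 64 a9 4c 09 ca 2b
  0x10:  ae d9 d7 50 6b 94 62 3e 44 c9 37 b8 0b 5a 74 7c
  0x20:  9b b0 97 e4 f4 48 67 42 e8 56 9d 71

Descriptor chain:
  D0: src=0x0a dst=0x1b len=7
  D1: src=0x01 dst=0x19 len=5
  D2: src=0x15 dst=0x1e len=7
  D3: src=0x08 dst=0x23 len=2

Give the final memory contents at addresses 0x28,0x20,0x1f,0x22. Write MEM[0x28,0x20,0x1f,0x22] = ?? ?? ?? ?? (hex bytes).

MEM[0x28,0x20,0x1f,0x22] = e8 3e 62 10

  after D0: wrote 7B at 0x1b = 64a94c09ca2bae
  after D1: wrote 5B at 0x19 = 1050ab4a53
  after D2: wrote 7B at 0x1e = 94623e441050ab
  after D3: wrote 2B at 0x23 = e2be
query mem[0x28]=0xe8, mem[0x20]=0x3e, mem[0x1f]=0x62, mem[0x22]=0x10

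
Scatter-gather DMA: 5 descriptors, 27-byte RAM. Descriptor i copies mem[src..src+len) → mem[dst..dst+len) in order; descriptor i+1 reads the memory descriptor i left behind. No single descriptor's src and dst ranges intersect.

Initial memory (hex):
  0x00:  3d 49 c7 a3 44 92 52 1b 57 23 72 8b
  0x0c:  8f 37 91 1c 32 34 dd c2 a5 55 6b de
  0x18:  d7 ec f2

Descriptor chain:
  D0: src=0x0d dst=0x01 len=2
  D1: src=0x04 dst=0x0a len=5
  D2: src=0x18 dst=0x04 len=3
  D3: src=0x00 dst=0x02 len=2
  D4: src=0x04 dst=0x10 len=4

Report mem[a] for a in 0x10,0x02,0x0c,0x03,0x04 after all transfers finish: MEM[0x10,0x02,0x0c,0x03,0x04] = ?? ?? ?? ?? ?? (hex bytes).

MEM[0x10,0x02,0x0c,0x03,0x04] = d7 3d 52 37 d7

[0] 0x0d->0x01 len=2 : 37 91
[1] 0x04->0x0a len=5 : 44 92 52 1b 57
[2] 0x18->0x04 len=3 : d7 ec f2
[3] 0x00->0x02 len=2 : 3d 37
[4] 0x04->0x10 len=4 : d7 ec f2 1b
query mem[0x10]=0xd7, mem[0x02]=0x3d, mem[0x0c]=0x52, mem[0x03]=0x37, mem[0x04]=0xd7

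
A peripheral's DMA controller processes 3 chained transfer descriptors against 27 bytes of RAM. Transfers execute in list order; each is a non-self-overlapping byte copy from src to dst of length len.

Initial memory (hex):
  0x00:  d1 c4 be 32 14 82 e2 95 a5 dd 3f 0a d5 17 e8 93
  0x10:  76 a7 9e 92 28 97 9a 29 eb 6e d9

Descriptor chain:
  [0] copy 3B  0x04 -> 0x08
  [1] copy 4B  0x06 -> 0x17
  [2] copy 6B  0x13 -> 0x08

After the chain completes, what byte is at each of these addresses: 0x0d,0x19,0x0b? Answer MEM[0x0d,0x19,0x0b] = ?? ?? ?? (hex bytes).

MEM[0x0d,0x19,0x0b] = 95 14 9a

D0: mem[0x08..0x0a] <- [14 82 e2]
D1: mem[0x17..0x1a] <- [e2 95 14 82]
D2: mem[0x08..0x0d] <- [92 28 97 9a e2 95]
query mem[0x0d]=0x95, mem[0x19]=0x14, mem[0x0b]=0x9a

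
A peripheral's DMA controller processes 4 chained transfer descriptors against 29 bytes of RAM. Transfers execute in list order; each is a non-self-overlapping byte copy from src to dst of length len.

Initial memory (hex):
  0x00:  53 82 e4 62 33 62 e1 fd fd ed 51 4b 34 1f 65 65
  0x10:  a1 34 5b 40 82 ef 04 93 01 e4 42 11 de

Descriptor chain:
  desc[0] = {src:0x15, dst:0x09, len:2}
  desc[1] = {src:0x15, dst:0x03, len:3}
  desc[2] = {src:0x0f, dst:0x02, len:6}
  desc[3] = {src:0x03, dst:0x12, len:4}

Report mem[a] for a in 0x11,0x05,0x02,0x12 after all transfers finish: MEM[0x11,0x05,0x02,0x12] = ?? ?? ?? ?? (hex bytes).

MEM[0x11,0x05,0x02,0x12] = 34 5b 65 a1

#0 dst[0x09+2] := {0xef,0x04}
#1 dst[0x03+3] := {0xef,0x04,0x93}
#2 dst[0x02+6] := {0x65,0xa1,0x34,0x5b,0x40,0x82}
#3 dst[0x12+4] := {0xa1,0x34,0x5b,0x40}
query mem[0x11]=0x34, mem[0x05]=0x5b, mem[0x02]=0x65, mem[0x12]=0xa1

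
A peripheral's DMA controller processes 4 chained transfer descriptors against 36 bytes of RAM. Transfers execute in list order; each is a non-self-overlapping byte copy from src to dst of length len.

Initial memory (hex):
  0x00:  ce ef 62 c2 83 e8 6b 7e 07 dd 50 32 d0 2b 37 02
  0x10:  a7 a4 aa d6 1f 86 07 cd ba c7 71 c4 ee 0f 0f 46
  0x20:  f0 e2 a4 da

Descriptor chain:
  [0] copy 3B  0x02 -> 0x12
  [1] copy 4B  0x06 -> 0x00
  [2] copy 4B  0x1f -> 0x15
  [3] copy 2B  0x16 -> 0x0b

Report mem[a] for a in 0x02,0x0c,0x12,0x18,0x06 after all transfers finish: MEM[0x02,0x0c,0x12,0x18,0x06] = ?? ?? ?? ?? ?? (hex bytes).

#0 dst[0x12+3] := {0x62,0xc2,0x83}
#1 dst[0x00+4] := {0x6b,0x7e,0x07,0xdd}
#2 dst[0x15+4] := {0x46,0xf0,0xe2,0xa4}
#3 dst[0x0b+2] := {0xf0,0xe2}
query mem[0x02]=0x07, mem[0x0c]=0xe2, mem[0x12]=0x62, mem[0x18]=0xa4, mem[0x06]=0x6b

MEM[0x02,0x0c,0x12,0x18,0x06] = 07 e2 62 a4 6b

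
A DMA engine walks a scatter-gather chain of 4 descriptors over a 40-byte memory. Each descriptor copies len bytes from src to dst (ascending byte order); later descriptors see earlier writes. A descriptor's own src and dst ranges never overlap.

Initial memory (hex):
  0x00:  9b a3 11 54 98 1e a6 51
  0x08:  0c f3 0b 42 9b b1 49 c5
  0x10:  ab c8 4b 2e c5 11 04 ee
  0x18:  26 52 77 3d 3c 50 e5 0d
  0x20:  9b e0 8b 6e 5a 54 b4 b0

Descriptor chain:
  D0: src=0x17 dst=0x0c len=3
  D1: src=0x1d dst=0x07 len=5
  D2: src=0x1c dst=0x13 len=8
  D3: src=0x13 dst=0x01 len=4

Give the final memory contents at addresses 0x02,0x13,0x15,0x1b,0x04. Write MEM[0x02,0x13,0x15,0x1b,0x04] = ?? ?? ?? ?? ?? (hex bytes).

MEM[0x02,0x13,0x15,0x1b,0x04] = 50 3c e5 3d 0d

[0] 0x17->0x0c len=3 : ee 26 52
[1] 0x1d->0x07 len=5 : 50 e5 0d 9b e0
[2] 0x1c->0x13 len=8 : 3c 50 e5 0d 9b e0 8b 6e
[3] 0x13->0x01 len=4 : 3c 50 e5 0d
query mem[0x02]=0x50, mem[0x13]=0x3c, mem[0x15]=0xe5, mem[0x1b]=0x3d, mem[0x04]=0x0d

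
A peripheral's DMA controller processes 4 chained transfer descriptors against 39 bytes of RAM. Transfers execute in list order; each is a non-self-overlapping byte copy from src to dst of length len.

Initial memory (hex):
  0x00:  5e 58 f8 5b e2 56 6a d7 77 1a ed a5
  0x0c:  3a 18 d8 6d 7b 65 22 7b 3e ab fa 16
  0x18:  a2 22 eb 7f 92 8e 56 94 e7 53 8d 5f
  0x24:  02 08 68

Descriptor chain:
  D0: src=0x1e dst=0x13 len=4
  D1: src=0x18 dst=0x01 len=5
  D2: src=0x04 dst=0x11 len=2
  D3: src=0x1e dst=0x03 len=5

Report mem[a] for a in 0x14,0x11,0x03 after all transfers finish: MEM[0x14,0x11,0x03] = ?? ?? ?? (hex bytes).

MEM[0x14,0x11,0x03] = 94 7f 56

D0: mem[0x13..0x16] <- [56 94 e7 53]
D1: mem[0x01..0x05] <- [a2 22 eb 7f 92]
D2: mem[0x11..0x12] <- [7f 92]
D3: mem[0x03..0x07] <- [56 94 e7 53 8d]
query mem[0x14]=0x94, mem[0x11]=0x7f, mem[0x03]=0x56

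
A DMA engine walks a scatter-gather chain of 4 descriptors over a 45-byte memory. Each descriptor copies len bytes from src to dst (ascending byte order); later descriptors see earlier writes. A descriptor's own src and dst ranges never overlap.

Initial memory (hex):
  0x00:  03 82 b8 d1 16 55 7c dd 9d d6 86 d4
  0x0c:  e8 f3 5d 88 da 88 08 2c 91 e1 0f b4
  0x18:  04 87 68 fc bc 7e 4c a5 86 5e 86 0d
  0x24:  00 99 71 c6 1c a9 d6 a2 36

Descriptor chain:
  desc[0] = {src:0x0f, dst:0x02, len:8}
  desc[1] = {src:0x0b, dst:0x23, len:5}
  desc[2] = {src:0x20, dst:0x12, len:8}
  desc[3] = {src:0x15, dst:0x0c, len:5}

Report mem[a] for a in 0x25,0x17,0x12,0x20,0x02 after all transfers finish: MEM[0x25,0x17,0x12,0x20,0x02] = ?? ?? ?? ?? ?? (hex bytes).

  after D0: wrote 8B at 0x02 = 88da88082c91e10f
  after D1: wrote 5B at 0x23 = d4e8f35d88
  after D2: wrote 8B at 0x12 = 865e86d4e8f35d88
  after D3: wrote 5B at 0x0c = d4e8f35d88
query mem[0x25]=0xf3, mem[0x17]=0xf3, mem[0x12]=0x86, mem[0x20]=0x86, mem[0x02]=0x88

MEM[0x25,0x17,0x12,0x20,0x02] = f3 f3 86 86 88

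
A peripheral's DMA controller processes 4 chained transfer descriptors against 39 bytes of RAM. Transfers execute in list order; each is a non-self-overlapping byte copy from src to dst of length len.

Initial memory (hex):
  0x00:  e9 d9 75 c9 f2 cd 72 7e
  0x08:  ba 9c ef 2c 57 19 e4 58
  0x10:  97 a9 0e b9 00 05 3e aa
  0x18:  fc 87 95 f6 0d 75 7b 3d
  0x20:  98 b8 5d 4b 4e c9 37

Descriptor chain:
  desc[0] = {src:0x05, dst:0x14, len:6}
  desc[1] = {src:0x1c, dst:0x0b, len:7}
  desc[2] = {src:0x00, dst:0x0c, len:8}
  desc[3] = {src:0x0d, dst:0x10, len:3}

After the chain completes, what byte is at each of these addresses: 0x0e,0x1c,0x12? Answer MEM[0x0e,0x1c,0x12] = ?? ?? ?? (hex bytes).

MEM[0x0e,0x1c,0x12] = 75 0d c9

D0: mem[0x14..0x19] <- [cd 72 7e ba 9c ef]
D1: mem[0x0b..0x11] <- [0d 75 7b 3d 98 b8 5d]
D2: mem[0x0c..0x13] <- [e9 d9 75 c9 f2 cd 72 7e]
D3: mem[0x10..0x12] <- [d9 75 c9]
query mem[0x0e]=0x75, mem[0x1c]=0x0d, mem[0x12]=0xc9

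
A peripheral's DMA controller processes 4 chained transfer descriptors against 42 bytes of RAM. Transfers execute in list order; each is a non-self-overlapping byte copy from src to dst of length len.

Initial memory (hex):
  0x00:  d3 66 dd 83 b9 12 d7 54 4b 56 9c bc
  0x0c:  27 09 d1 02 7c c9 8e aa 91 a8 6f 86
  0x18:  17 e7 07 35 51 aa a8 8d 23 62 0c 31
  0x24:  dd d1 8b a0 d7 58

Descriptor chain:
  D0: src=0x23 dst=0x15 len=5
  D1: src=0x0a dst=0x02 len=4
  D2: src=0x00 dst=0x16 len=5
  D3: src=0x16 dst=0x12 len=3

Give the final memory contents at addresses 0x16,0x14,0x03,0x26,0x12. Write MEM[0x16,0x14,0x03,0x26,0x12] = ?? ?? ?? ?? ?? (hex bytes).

D0: mem[0x15..0x19] <- [31 dd d1 8b a0]
D1: mem[0x02..0x05] <- [9c bc 27 09]
D2: mem[0x16..0x1a] <- [d3 66 9c bc 27]
D3: mem[0x12..0x14] <- [d3 66 9c]
query mem[0x16]=0xd3, mem[0x14]=0x9c, mem[0x03]=0xbc, mem[0x26]=0x8b, mem[0x12]=0xd3

MEM[0x16,0x14,0x03,0x26,0x12] = d3 9c bc 8b d3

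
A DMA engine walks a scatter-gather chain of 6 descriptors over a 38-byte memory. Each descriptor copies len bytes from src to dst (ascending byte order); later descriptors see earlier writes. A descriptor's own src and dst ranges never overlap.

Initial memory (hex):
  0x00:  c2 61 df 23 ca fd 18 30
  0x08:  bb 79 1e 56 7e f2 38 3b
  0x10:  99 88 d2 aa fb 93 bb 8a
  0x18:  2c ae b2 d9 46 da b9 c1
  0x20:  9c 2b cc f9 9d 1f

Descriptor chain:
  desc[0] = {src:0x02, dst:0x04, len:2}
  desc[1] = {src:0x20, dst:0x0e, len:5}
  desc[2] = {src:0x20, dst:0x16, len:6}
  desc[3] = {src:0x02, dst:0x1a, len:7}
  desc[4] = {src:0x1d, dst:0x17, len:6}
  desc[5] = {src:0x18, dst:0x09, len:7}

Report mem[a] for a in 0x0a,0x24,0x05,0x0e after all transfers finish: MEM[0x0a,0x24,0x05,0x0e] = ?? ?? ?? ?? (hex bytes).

MEM[0x0a,0x24,0x05,0x0e] = 30 9d 23 23

#0 dst[0x04+2] := {0xdf,0x23}
#1 dst[0x0e+5] := {0x9c,0x2b,0xcc,0xf9,0x9d}
#2 dst[0x16+6] := {0x9c,0x2b,0xcc,0xf9,0x9d,0x1f}
#3 dst[0x1a+7] := {0xdf,0x23,0xdf,0x23,0x18,0x30,0xbb}
#4 dst[0x17+6] := {0x23,0x18,0x30,0xbb,0x2b,0xcc}
#5 dst[0x09+7] := {0x18,0x30,0xbb,0x2b,0xcc,0x23,0x18}
query mem[0x0a]=0x30, mem[0x24]=0x9d, mem[0x05]=0x23, mem[0x0e]=0x23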